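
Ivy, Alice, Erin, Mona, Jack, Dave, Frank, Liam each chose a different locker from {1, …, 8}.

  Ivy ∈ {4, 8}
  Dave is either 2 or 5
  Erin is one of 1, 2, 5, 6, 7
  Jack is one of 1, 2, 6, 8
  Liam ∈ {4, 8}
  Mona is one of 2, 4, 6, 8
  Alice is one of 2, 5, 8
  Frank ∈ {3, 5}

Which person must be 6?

Among the 8 variables, 3 fits only Frank (and all 8 values in {1, 2, 3, 4, 5, 6, 7, 8} must be used), so Frank = 3.
The 7 still-open variables together cover exactly {1, 2, 4, 5, 6, 7, 8} — 7 values for 7 variables — and 7 appears only in Erin's list, so Erin = 7.
The 6 still-open variables draw from only 6 values {1, 2, 4, 5, 6, 8}, so each is used; only Jack can be 1, hence Jack = 1.
The 5 still-open variables draw from only 5 values {2, 4, 5, 6, 8}, so each is used; only Mona can be 6, hence Mona = 6.

Mona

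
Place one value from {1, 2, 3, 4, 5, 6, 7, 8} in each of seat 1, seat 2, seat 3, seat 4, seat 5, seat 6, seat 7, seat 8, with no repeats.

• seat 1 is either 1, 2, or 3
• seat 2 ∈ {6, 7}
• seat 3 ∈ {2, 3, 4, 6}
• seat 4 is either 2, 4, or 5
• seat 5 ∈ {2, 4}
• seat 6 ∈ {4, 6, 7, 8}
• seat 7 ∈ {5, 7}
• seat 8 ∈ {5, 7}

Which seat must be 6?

Among the 8 variables, 1 fits only seat 1 (and all 8 values in {1, 2, 3, 4, 5, 6, 7, 8} must be used), so seat 1 = 1.
Among the 7 still-open variables, 3 fits only seat 3 (and all 7 values in {2, 3, 4, 5, 6, 7, 8} must be used), so seat 3 = 3.
Among the 6 still-open variables, 8 fits only seat 6 (and all 6 values in {2, 4, 5, 6, 7, 8} must be used), so seat 6 = 8.
Among the 5 still-open variables, 6 fits only seat 2 (and all 5 values in {2, 4, 5, 6, 7} must be used), so seat 2 = 6.

seat 2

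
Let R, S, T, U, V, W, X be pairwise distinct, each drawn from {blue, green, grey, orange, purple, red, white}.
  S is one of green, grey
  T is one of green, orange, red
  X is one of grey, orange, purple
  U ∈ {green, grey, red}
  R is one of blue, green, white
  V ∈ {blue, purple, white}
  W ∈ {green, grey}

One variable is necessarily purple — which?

The 2 variables S and W are confined to {green, grey}, which locks those values in; drop them from R, T, U, X.
U must be red (only option left). Eliminate red elsewhere: T.
T has just one choice, so T = orange. Strike orange from X.
So purple goes to X.

X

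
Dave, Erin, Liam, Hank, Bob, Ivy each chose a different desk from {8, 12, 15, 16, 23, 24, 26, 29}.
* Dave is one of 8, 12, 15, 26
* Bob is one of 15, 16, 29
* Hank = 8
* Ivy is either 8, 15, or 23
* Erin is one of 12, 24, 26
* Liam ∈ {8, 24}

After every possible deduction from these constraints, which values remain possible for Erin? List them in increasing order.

12, 26

Hank's domain is down to {8}, so Hank = 8. So Dave, Liam, Ivy can't be 8.
That leaves Liam = 24. Eliminate 24 elsewhere: Erin.
No further eliminations apply; Erin can still be any of 12, 26.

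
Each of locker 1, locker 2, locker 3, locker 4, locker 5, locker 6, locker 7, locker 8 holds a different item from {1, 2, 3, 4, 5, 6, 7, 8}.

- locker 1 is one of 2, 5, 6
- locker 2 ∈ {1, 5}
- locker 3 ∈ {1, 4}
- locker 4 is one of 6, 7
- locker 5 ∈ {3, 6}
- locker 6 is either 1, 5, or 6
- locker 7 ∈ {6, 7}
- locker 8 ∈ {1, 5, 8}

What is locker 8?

Among the 8 variables, 2 fits only locker 1 (and all 8 values in {1, 2, 3, 4, 5, 6, 7, 8} must be used), so locker 1 = 2.
The 7 still-open variables together cover exactly {1, 3, 4, 5, 6, 7, 8} — 7 values for 7 variables — and 3 appears only in locker 5's list, so locker 5 = 3.
The 6 still-open variables together cover exactly {1, 4, 5, 6, 7, 8} — 6 values for 6 variables — and 4 appears only in locker 3's list, so locker 3 = 4.
The 5 still-open variables together cover exactly {1, 5, 6, 7, 8} — 5 values for 5 variables — and 8 appears only in locker 8's list, so locker 8 = 8.

8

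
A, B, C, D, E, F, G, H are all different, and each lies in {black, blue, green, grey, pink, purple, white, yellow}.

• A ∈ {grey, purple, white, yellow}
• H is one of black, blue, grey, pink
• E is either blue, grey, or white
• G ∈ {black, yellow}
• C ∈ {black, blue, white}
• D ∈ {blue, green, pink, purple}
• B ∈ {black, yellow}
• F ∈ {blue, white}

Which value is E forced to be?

grey

The 8 variables draw from only 8 values {black, blue, green, grey, pink, purple, white, yellow}, so each is used; only D can be green, hence D = green.
The 7 still-open variables together cover exactly {black, blue, grey, pink, purple, white, yellow} — 7 values for 7 variables — and pink appears only in H's list, so H = pink.
The 6 still-open variables together cover exactly {black, blue, grey, purple, white, yellow} — 6 values for 6 variables — and purple appears only in A's list, so A = purple.
Among the 5 still-open variables, grey fits only E (and all 5 values in {black, blue, grey, white, yellow} must be used), so E = grey.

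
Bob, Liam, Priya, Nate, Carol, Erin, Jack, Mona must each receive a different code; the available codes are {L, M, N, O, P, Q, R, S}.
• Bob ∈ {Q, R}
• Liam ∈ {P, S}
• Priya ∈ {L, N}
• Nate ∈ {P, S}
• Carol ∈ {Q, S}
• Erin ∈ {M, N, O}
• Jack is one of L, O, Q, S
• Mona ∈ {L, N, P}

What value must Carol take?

Q

Among the 8 variables, M fits only Erin (and all 8 values in {L, M, N, O, P, Q, R, S} must be used), so Erin = M.
Among the 7 still-open variables, O fits only Jack (and all 7 values in {L, N, O, P, Q, R, S} must be used), so Jack = O.
Among the 6 still-open variables, R fits only Bob (and all 6 values in {L, N, P, Q, R, S} must be used), so Bob = R.
Among the 5 still-open variables, Q fits only Carol (and all 5 values in {L, N, P, Q, S} must be used), so Carol = Q.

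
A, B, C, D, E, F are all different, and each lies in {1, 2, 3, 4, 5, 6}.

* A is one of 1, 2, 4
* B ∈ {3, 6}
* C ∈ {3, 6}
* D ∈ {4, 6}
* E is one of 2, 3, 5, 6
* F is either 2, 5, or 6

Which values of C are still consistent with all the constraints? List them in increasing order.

3, 6

The 6 variables draw from only 6 values {1, 2, 3, 4, 5, 6}, so each is used; only A can be 1, hence A = 1.
Among the 5 still-open variables, 4 fits only D (and all 5 values in {2, 3, 4, 5, 6} must be used), so D = 4.
The 2 variables B and C are confined to {3, 6}, which locks those values in; drop them from E, F.
No further eliminations apply; C can still be any of 3, 6.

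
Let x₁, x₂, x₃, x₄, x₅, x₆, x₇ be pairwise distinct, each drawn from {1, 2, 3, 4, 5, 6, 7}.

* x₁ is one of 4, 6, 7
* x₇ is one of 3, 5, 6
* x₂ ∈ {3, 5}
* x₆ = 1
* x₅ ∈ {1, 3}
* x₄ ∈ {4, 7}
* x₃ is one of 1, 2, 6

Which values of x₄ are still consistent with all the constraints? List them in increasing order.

4, 7

x₆'s domain is down to {1}, so x₆ = 1. Strike 1 from x₃, x₅.
That leaves x₅ = 3. So x₂, x₇ can't be 3.
That leaves x₂ = 5. Eliminate 5 elsewhere: x₇.
x₇ has just one choice, so x₇ = 6. Strike 6 from x₁, x₃.
That leaves x₃ = 2.
No further eliminations apply; x₄ can still be any of 4, 7.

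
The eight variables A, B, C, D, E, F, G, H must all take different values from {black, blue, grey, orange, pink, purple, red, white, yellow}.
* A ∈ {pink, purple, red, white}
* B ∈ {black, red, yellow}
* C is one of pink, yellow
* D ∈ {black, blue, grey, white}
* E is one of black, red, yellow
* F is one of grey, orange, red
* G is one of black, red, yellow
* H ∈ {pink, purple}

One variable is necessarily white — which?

B, E, G share exactly the 3 values {black, red, yellow}; by pigeonhole those values go to them, so strike black, red, yellow from A, C, D, F.
That leaves C = pink. So A, H can't be pink.
H has just one choice, so H = purple. So A can't be purple.
So white goes to A.

A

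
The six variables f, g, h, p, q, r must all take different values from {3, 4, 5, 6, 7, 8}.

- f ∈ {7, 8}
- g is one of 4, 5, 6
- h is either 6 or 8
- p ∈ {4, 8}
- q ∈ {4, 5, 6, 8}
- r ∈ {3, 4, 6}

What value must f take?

7

The 6 variables draw from only 6 values {3, 4, 5, 6, 7, 8}, so each is used; only r can be 3, hence r = 3.
The 5 still-open variables draw from only 5 values {4, 5, 6, 7, 8}, so each is used; only f can be 7, hence f = 7.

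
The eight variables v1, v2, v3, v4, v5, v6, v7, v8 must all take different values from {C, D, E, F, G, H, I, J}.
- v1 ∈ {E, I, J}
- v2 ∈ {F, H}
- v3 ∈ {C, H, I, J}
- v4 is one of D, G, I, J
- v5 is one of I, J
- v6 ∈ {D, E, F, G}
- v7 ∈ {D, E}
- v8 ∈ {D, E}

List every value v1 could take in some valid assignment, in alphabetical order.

The 8 variables draw from only 8 values {C, D, E, F, G, H, I, J}, so each is used; only v3 can be C, hence v3 = C.
The 7 still-open variables draw from only 7 values {D, E, F, G, H, I, J}, so each is used; only v2 can be H, hence v2 = H.
Among the 6 still-open variables, F fits only v6 (and all 6 values in {D, E, F, G, I, J} must be used), so v6 = F.
Among the 5 still-open variables, G fits only v4 (and all 5 values in {D, E, G, I, J} must be used), so v4 = G.
The 2 variables v7 and v8 are confined to {D, E}, which locks those values in; drop them from v1.
No further eliminations apply; v1 can still be any of I, J.

I, J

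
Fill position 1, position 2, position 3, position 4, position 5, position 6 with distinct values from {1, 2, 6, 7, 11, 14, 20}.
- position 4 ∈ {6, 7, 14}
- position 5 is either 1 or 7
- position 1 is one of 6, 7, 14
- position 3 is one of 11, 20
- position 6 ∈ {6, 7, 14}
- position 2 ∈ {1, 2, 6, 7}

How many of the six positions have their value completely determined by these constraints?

position 1, position 4, position 6 share exactly the 3 values {6, 7, 14}; by pigeonhole those values go to them, so strike 6, 7, 14 from position 2, position 5.
position 5 has just one choice, so position 5 = 1. Remove 1 from position 2.
That leaves position 2 = 2.
Determined: position 2=2, position 5=1. The other positions each still have more than one consistent value. That makes 2.

2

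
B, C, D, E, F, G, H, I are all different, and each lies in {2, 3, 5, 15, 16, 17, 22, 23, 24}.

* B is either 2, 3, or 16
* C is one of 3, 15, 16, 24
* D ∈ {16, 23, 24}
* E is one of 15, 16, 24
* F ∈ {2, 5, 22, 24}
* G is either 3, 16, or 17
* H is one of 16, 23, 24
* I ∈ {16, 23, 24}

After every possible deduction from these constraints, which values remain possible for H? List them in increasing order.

The 3 variables D, H, I are confined to {16, 23, 24}, which locks those values in; drop them from B, C, E, F, G.
That leaves E = 15. Eliminate 15 elsewhere: C.
C has just one choice, so C = 3. Remove 3 from B, G.
G must be 17 (only option left).
B must be 2 (only option left). So F can't be 2.
No further eliminations apply; H can still be any of 16, 23, 24.

16, 23, 24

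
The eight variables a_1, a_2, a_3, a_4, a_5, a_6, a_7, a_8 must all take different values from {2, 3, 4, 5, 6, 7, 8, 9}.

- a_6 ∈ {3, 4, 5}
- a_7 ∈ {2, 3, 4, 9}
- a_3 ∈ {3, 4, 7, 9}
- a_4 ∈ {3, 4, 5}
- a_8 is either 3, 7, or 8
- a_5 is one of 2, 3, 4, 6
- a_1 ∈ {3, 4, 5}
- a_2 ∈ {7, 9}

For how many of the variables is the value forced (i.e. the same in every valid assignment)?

The 8 variables together cover exactly {2, 3, 4, 5, 6, 7, 8, 9} — 8 values for 8 variables — and 6 appears only in a_5's list, so a_5 = 6.
The 7 still-open variables together cover exactly {2, 3, 4, 5, 7, 8, 9} — 7 values for 7 variables — and 2 appears only in a_7's list, so a_7 = 2.
Among the 6 still-open variables, 8 fits only a_8 (and all 6 values in {3, 4, 5, 7, 8, 9} must be used), so a_8 = 8.
The 3 variables a_1, a_4, a_6 are confined to {3, 4, 5}, which locks those values in; drop them from a_3.
Determined: a_5=6, a_7=2, a_8=8. The other variables each still have more than one consistent value. That makes 3.

3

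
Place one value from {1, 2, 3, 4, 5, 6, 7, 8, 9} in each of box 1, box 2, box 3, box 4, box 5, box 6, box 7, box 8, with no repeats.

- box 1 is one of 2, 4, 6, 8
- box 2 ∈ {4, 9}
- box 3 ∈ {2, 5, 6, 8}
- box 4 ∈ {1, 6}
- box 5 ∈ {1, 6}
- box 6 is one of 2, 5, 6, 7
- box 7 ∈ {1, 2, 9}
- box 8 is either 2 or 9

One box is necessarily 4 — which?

box 2

Among the 8 variables, 7 fits only box 6 (and all 8 values in {1, 2, 4, 5, 6, 7, 8, 9} must be used), so box 6 = 7.
The 7 still-open variables together cover exactly {1, 2, 4, 5, 6, 8, 9} — 7 values for 7 variables — and 5 appears only in box 3's list, so box 3 = 5.
The 6 still-open variables together cover exactly {1, 2, 4, 6, 8, 9} — 6 values for 6 variables — and 8 appears only in box 1's list, so box 1 = 8.
Among the 5 still-open variables, 4 fits only box 2 (and all 5 values in {1, 2, 4, 6, 9} must be used), so box 2 = 4.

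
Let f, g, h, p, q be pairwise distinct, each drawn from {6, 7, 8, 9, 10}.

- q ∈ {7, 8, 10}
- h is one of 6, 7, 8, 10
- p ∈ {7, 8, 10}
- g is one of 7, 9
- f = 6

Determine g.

9

f has just one choice, so f = 6. Remove 6 from h.
The 4 still-open variables together cover exactly {7, 8, 9, 10} — 4 values for 4 variables — and 9 appears only in g's list, so g = 9.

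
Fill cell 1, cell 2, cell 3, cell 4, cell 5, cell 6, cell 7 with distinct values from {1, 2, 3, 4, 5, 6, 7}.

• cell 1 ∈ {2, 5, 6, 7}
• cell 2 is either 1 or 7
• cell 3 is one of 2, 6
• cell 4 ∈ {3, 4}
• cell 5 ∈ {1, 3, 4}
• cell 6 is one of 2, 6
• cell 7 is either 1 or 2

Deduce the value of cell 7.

The 7 variables together cover exactly {1, 2, 3, 4, 5, 6, 7} — 7 values for 7 variables — and 5 appears only in cell 1's list, so cell 1 = 5.
The 6 still-open variables draw from only 6 values {1, 2, 3, 4, 6, 7}, so each is used; only cell 2 can be 7, hence cell 2 = 7.
cell 3 and cell 6 between them cover only {2, 6} — a naked pair. Remove those values from cell 7.
So cell 7 = 1.

1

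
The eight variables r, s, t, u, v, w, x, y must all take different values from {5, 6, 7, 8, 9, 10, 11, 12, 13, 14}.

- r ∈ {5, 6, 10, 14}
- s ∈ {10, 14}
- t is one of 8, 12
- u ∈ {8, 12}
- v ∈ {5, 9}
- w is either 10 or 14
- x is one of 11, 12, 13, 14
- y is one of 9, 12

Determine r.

The 2 variables s and w are confined to {10, 14}, which locks those values in; drop them from r, x.
t and u between them cover only {8, 12} — a naked pair. Remove those values from x, y.
y's domain is down to {9}, so y = 9. Eliminate 9 elsewhere: v.
v's domain is down to {5}, so v = 5. So r can't be 5.
So r = 6.

6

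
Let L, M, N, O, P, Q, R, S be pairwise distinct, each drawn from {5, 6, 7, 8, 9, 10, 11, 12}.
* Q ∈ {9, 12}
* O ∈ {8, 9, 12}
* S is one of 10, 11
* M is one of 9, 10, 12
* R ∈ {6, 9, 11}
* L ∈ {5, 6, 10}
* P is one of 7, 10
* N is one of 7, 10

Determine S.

11

The 8 variables draw from only 8 values {5, 6, 7, 8, 9, 10, 11, 12}, so each is used; only L can be 5, hence L = 5.
Among the 7 still-open variables, 6 fits only R (and all 7 values in {6, 7, 8, 9, 10, 11, 12} must be used), so R = 6.
The 6 still-open variables together cover exactly {7, 8, 9, 10, 11, 12} — 6 values for 6 variables — and 8 appears only in O's list, so O = 8.
The 5 still-open variables together cover exactly {7, 9, 10, 11, 12} — 5 values for 5 variables — and 11 appears only in S's list, so S = 11.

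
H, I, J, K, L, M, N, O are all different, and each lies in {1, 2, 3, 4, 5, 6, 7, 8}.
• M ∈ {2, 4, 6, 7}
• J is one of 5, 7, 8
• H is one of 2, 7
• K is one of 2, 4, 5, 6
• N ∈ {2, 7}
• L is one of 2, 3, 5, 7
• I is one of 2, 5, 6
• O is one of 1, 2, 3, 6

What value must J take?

8

The 8 variables draw from only 8 values {1, 2, 3, 4, 5, 6, 7, 8}, so each is used; only O can be 1, hence O = 1.
The 7 still-open variables together cover exactly {2, 3, 4, 5, 6, 7, 8} — 7 values for 7 variables — and 3 appears only in L's list, so L = 3.
The 6 still-open variables draw from only 6 values {2, 4, 5, 6, 7, 8}, so each is used; only J can be 8, hence J = 8.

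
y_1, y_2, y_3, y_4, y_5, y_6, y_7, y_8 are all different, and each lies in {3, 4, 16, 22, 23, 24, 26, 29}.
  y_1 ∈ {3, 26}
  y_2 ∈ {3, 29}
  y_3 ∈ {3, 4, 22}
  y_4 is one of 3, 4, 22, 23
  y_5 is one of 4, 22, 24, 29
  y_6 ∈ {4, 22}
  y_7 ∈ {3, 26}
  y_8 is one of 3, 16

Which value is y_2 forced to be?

The 8 variables draw from only 8 values {3, 4, 16, 22, 23, 24, 26, 29}, so each is used; only y_8 can be 16, hence y_8 = 16.
The 7 still-open variables draw from only 7 values {3, 4, 22, 23, 24, 26, 29}, so each is used; only y_4 can be 23, hence y_4 = 23.
Among the 6 still-open variables, 24 fits only y_5 (and all 6 values in {3, 4, 22, 24, 26, 29} must be used), so y_5 = 24.
The 5 still-open variables together cover exactly {3, 4, 22, 26, 29} — 5 values for 5 variables — and 29 appears only in y_2's list, so y_2 = 29.

29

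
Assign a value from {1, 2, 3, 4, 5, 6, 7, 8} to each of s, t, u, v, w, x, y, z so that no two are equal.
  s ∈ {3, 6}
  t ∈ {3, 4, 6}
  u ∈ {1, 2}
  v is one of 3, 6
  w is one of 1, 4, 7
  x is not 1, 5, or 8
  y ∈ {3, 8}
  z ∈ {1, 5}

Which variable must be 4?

The 8 variables together cover exactly {1, 2, 3, 4, 5, 6, 7, 8} — 8 values for 8 variables — and 5 appears only in z's list, so z = 5.
Among the 7 still-open variables, 8 fits only y (and all 7 values in {1, 2, 3, 4, 6, 7, 8} must be used), so y = 8.
s and v share exactly the 2 values {3, 6}; by pigeonhole those values go to them, so strike 3, 6 from t, x.
So 4 goes to t.

t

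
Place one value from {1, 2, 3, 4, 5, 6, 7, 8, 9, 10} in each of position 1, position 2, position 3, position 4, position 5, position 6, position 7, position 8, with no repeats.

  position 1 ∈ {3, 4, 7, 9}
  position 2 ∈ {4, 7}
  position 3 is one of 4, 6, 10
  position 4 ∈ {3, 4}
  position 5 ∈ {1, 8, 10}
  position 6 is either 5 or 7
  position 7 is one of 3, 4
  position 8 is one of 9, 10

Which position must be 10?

position 4 and position 7 share exactly the 2 values {3, 4}; by pigeonhole those values go to them, so strike 3, 4 from position 1, position 2, position 3.
position 2's domain is down to {7}, so position 2 = 7. Eliminate 7 elsewhere: position 1, position 6.
That leaves position 6 = 5.
position 1 has just one choice, so position 1 = 9. Eliminate 9 elsewhere: position 8.
So 10 goes to position 8.

position 8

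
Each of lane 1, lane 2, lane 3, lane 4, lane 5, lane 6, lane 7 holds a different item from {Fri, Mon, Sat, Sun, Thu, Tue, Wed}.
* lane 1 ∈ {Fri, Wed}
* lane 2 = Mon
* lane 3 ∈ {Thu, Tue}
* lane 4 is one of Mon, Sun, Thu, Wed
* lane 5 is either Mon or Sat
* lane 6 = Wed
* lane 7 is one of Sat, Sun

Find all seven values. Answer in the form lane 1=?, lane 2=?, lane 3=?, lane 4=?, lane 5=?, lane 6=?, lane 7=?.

lane 2's domain is down to {Mon}, so lane 2 = Mon. Strike Mon from lane 4, lane 5.
lane 5 has just one choice, so lane 5 = Sat. Eliminate Sat elsewhere: lane 7.
lane 6's domain is down to {Wed}, so lane 6 = Wed. Strike Wed from lane 1, lane 4.
lane 7 must be Sun (only option left). Strike Sun from lane 4.
lane 1 must be Fri (only option left).
lane 4's domain is down to {Thu}, so lane 4 = Thu. So lane 3 can't be Thu.
That leaves lane 3 = Tue.

lane 1=Fri, lane 2=Mon, lane 3=Tue, lane 4=Thu, lane 5=Sat, lane 6=Wed, lane 7=Sun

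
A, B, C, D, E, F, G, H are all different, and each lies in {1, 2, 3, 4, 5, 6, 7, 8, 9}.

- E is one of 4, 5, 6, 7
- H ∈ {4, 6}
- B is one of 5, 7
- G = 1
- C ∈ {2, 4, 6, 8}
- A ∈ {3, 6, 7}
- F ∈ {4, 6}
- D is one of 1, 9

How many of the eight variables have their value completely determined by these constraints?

G must be 1 (only option left). Remove 1 from D.
D has just one choice, so D = 9.
F and H between them cover only {4, 6} — a naked pair. Remove those values from A, C, E.
B and E between them cover only {5, 7} — a naked pair. Remove those values from A.
A has just one choice, so A = 3.
Determined: A=3, D=9, G=1. The other variables each still have more than one consistent value. That makes 3.

3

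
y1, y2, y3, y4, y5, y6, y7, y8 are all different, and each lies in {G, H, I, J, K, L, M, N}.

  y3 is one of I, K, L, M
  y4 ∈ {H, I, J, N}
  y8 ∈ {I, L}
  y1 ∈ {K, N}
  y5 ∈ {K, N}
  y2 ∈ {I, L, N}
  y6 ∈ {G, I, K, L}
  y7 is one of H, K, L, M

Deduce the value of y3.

The 8 variables draw from only 8 values {G, H, I, J, K, L, M, N}, so each is used; only y6 can be G, hence y6 = G.
The 7 still-open variables together cover exactly {H, I, J, K, L, M, N} — 7 values for 7 variables — and J appears only in y4's list, so y4 = J.
The 6 still-open variables draw from only 6 values {H, I, K, L, M, N}, so each is used; only y7 can be H, hence y7 = H.
The 5 still-open variables together cover exactly {I, K, L, M, N} — 5 values for 5 variables — and M appears only in y3's list, so y3 = M.

M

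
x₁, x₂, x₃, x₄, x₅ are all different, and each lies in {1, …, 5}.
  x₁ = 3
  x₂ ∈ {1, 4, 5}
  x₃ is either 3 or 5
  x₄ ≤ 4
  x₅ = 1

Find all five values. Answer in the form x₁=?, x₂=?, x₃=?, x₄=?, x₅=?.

x₁ has just one choice, so x₁ = 3. Remove 3 from x₃, x₄.
That leaves x₃ = 5. Remove 5 from x₂.
x₅ must be 1 (only option left). So x₂, x₄ can't be 1.
x₂'s domain is down to {4}, so x₂ = 4. Strike 4 from x₄.
x₄ must be 2 (only option left).

x₁=3, x₂=4, x₃=5, x₄=2, x₅=1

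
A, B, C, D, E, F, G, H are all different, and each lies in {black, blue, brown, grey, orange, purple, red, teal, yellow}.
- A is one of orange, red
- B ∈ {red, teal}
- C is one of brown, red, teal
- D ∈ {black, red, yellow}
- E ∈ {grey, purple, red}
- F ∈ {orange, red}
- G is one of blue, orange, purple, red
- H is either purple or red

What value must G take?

The 2 variables A and F are confined to {orange, red}, which locks those values in; drop them from B, C, D, E, G, H.
B's domain is down to {teal}, so B = teal. So C can't be teal.
C has just one choice, so C = brown.
H's domain is down to {purple}, so H = purple. So E, G can't be purple.
So G = blue.

blue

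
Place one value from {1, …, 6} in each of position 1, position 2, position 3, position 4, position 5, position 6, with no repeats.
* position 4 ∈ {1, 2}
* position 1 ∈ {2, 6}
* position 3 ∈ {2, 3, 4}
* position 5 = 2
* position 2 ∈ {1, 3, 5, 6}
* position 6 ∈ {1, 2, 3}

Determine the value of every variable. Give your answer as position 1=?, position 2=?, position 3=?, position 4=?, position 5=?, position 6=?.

position 1=6, position 2=5, position 3=4, position 4=1, position 5=2, position 6=3

position 5 must be 2 (only option left). Remove 2 from position 1, position 3, position 4, position 6.
position 1 has just one choice, so position 1 = 6. Strike 6 from position 2.
That leaves position 4 = 1. Remove 1 from position 2, position 6.
position 6 must be 3 (only option left). Remove 3 from position 2, position 3.
That leaves position 2 = 5.
That leaves position 3 = 4.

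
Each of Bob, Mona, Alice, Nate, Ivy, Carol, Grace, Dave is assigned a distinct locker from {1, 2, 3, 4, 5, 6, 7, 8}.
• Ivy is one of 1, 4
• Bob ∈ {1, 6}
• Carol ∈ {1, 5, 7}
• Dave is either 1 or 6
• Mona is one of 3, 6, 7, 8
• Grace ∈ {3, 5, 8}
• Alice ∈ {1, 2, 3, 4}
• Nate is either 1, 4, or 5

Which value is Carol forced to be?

7

The 8 variables together cover exactly {1, 2, 3, 4, 5, 6, 7, 8} — 8 values for 8 variables — and 2 appears only in Alice's list, so Alice = 2.
Bob and Dave share exactly the 2 values {1, 6}; by pigeonhole those values go to them, so strike 1, 6 from Mona, Nate, Ivy, Carol.
Ivy has just one choice, so Ivy = 4. Eliminate 4 elsewhere: Nate.
That leaves Nate = 5. Remove 5 from Carol, Grace.
So Carol = 7.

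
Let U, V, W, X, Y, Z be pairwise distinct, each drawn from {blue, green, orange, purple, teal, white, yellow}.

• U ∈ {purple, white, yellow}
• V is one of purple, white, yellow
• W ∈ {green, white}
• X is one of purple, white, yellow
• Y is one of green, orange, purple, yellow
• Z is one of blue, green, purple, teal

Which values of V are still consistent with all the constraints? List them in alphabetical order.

U, V, X between them cover only {purple, white, yellow} — a naked triple. Remove those values from W, Y, Z.
W's domain is down to {green}, so W = green. So Y, Z can't be green.
Y has just one choice, so Y = orange.
No further eliminations apply; V can still be any of purple, white, yellow.

purple, white, yellow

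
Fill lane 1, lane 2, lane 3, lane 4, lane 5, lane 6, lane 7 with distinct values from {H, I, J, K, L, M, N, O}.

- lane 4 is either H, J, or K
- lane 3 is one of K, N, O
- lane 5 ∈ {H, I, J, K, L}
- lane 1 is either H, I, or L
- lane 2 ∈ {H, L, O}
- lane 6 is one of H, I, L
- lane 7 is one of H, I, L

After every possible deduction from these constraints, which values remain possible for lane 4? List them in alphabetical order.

J, K

Among the 7 variables, N fits only lane 3 (and all 7 values in {H, I, J, K, L, N, O} must be used), so lane 3 = N.
Among the 6 still-open variables, O fits only lane 2 (and all 6 values in {H, I, J, K, L, O} must be used), so lane 2 = O.
The 3 variables lane 1, lane 6, lane 7 are confined to {H, I, L}, which locks those values in; drop them from lane 4, lane 5.
No further eliminations apply; lane 4 can still be any of J, K.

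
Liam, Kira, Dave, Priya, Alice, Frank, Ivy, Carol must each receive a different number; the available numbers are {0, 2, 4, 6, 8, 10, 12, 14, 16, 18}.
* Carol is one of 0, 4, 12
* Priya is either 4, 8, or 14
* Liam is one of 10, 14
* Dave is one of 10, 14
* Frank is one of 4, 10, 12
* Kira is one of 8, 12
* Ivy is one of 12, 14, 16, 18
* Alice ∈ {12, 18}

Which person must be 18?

Alice

The 8 variables draw from only 8 values {0, 4, 8, 10, 12, 14, 16, 18}, so each is used; only Carol can be 0, hence Carol = 0.
The 7 still-open variables together cover exactly {4, 8, 10, 12, 14, 16, 18} — 7 values for 7 variables — and 16 appears only in Ivy's list, so Ivy = 16.
The 6 still-open variables together cover exactly {4, 8, 10, 12, 14, 18} — 6 values for 6 variables — and 18 appears only in Alice's list, so Alice = 18.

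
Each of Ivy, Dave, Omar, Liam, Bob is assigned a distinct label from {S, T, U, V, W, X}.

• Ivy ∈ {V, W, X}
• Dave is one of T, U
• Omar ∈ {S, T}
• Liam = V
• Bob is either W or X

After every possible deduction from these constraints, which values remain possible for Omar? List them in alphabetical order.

Liam's domain is down to {V}, so Liam = V. So Ivy can't be V.
No further eliminations apply; Omar can still be any of S, T.

S, T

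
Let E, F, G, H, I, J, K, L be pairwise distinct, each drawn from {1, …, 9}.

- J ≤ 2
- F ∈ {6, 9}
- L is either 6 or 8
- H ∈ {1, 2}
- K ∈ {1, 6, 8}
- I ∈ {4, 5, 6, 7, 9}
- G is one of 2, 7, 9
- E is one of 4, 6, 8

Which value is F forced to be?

Among the 8 variables, 5 fits only I (and all 8 values in {1, 2, 4, 5, 6, 7, 8, 9} must be used), so I = 5.
The 7 still-open variables draw from only 7 values {1, 2, 4, 6, 7, 8, 9}, so each is used; only E can be 4, hence E = 4.
The 6 still-open variables draw from only 6 values {1, 2, 6, 7, 8, 9}, so each is used; only G can be 7, hence G = 7.
The 5 still-open variables together cover exactly {1, 2, 6, 8, 9} — 5 values for 5 variables — and 9 appears only in F's list, so F = 9.

9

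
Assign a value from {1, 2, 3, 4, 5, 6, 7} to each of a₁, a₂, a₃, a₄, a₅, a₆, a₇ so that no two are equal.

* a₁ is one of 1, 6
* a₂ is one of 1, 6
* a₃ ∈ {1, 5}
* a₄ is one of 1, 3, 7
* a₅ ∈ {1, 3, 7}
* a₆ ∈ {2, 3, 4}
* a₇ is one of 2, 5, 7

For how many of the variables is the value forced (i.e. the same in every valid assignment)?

Among the 7 variables, 4 fits only a₆ (and all 7 values in {1, 2, 3, 4, 5, 6, 7} must be used), so a₆ = 4.
The 6 still-open variables together cover exactly {1, 2, 3, 5, 6, 7} — 6 values for 6 variables — and 2 appears only in a₇'s list, so a₇ = 2.
The 5 still-open variables draw from only 5 values {1, 3, 5, 6, 7}, so each is used; only a₃ can be 5, hence a₃ = 5.
The 2 variables a₁ and a₂ are confined to {1, 6}, which locks those values in; drop them from a₄, a₅.
Determined: a₃=5, a₆=4, a₇=2. The other variables each still have more than one consistent value. That makes 3.

3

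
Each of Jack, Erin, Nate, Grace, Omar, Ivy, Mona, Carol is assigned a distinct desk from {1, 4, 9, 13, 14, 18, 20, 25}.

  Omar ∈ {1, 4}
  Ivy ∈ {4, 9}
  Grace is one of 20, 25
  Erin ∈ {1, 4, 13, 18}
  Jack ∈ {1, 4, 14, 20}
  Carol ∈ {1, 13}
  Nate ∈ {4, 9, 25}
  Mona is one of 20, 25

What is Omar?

1

Among the 8 variables, 14 fits only Jack (and all 8 values in {1, 4, 9, 13, 14, 18, 20, 25} must be used), so Jack = 14.
Among the 7 still-open variables, 18 fits only Erin (and all 7 values in {1, 4, 9, 13, 18, 20, 25} must be used), so Erin = 18.
The 6 still-open variables together cover exactly {1, 4, 9, 13, 20, 25} — 6 values for 6 variables — and 13 appears only in Carol's list, so Carol = 13.
The 5 still-open variables together cover exactly {1, 4, 9, 20, 25} — 5 values for 5 variables — and 1 appears only in Omar's list, so Omar = 1.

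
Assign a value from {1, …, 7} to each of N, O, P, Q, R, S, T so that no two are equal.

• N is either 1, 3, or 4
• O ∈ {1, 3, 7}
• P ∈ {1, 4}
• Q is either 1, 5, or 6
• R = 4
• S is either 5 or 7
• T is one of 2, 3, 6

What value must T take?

2

R must be 4 (only option left). Eliminate 4 elsewhere: N, P.
That leaves P = 1. Strike 1 from N, O, Q.
N's domain is down to {3}, so N = 3. Eliminate 3 elsewhere: O, T.
That leaves O = 7. Strike 7 from S.
S has just one choice, so S = 5. So Q can't be 5.
Q's domain is down to {6}, so Q = 6. So T can't be 6.
So T = 2.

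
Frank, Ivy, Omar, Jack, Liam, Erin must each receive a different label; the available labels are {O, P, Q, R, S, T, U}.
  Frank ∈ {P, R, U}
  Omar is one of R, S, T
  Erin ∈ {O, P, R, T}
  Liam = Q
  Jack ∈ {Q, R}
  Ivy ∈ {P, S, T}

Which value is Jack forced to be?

Liam's domain is down to {Q}, so Liam = Q. Remove Q from Jack.
So Jack = R.

R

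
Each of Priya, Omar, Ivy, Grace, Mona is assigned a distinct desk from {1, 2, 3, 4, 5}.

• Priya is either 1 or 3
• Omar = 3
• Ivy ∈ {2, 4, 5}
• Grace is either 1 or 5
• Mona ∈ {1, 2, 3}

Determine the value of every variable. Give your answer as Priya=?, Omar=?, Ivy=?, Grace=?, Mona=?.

Omar has just one choice, so Omar = 3. So Priya, Mona can't be 3.
That leaves Priya = 1. So Grace, Mona can't be 1.
Grace must be 5 (only option left). Remove 5 from Ivy.
Mona must be 2 (only option left). Strike 2 from Ivy.
That leaves Ivy = 4.

Priya=1, Omar=3, Ivy=4, Grace=5, Mona=2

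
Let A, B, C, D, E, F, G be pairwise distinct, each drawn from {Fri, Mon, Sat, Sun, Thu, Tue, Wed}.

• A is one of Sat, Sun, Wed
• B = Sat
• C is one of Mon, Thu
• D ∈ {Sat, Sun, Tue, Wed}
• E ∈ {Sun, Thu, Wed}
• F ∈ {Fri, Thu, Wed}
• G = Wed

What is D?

B has just one choice, so B = Sat. Strike Sat from A, D.
G has just one choice, so G = Wed. Eliminate Wed elsewhere: A, D, E, F.
A has just one choice, so A = Sun. So D, E can't be Sun.
So D = Tue.

Tue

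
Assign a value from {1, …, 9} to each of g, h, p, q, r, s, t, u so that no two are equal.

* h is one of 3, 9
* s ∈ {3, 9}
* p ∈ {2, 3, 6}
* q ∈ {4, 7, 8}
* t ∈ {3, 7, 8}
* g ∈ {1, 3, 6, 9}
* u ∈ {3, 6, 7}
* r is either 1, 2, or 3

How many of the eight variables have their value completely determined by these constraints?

3

The 8 variables draw from only 8 values {1, 2, 3, 4, 6, 7, 8, 9}, so each is used; only q can be 4, hence q = 4.
The 7 still-open variables draw from only 7 values {1, 2, 3, 6, 7, 8, 9}, so each is used; only t can be 8, hence t = 8.
Among the 6 still-open variables, 7 fits only u (and all 6 values in {1, 2, 3, 6, 7, 9} must be used), so u = 7.
h and s share exactly the 2 values {3, 9}; by pigeonhole those values go to them, so strike 3, 9 from g, p, r.
Determined: q=4, t=8, u=7. The other variables each still have more than one consistent value. That makes 3.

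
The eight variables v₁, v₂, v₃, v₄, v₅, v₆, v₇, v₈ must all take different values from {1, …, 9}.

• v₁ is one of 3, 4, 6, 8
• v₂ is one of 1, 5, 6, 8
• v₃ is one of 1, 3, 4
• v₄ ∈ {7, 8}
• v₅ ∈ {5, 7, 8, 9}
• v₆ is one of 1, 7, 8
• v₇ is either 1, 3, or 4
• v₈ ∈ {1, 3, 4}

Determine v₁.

6

The 8 variables draw from only 8 values {1, 3, 4, 5, 6, 7, 8, 9}, so each is used; only v₅ can be 9, hence v₅ = 9.
Among the 7 still-open variables, 5 fits only v₂ (and all 7 values in {1, 3, 4, 5, 6, 7, 8} must be used), so v₂ = 5.
The 6 still-open variables together cover exactly {1, 3, 4, 6, 7, 8} — 6 values for 6 variables — and 6 appears only in v₁'s list, so v₁ = 6.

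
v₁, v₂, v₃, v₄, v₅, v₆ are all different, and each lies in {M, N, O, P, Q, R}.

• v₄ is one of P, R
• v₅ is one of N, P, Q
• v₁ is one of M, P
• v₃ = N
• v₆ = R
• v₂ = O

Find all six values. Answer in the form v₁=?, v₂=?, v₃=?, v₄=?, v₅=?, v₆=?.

v₁=M, v₂=O, v₃=N, v₄=P, v₅=Q, v₆=R

v₂'s domain is down to {O}, so v₂ = O.
v₃ has just one choice, so v₃ = N. Eliminate N elsewhere: v₅.
v₆ has just one choice, so v₆ = R. Eliminate R elsewhere: v₄.
That leaves v₄ = P. Eliminate P elsewhere: v₁, v₅.
v₅'s domain is down to {Q}, so v₅ = Q.
That leaves v₁ = M.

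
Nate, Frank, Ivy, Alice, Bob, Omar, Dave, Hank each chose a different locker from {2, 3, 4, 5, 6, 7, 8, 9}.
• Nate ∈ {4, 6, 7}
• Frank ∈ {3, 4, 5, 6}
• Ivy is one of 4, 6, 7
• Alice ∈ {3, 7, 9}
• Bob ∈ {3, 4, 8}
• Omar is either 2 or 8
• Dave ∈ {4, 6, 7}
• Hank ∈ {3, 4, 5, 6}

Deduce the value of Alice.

The 8 variables draw from only 8 values {2, 3, 4, 5, 6, 7, 8, 9}, so each is used; only Omar can be 2, hence Omar = 2.
Among the 7 still-open variables, 8 fits only Bob (and all 7 values in {3, 4, 5, 6, 7, 8, 9} must be used), so Bob = 8.
The 6 still-open variables draw from only 6 values {3, 4, 5, 6, 7, 9}, so each is used; only Alice can be 9, hence Alice = 9.

9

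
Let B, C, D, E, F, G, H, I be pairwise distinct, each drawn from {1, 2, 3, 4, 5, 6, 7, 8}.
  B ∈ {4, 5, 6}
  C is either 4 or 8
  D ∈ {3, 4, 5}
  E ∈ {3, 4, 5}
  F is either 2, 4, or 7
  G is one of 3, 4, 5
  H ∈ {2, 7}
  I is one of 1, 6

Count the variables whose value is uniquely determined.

3

Among the 8 variables, 1 fits only I (and all 8 values in {1, 2, 3, 4, 5, 6, 7, 8} must be used), so I = 1.
The 7 still-open variables together cover exactly {2, 3, 4, 5, 6, 7, 8} — 7 values for 7 variables — and 6 appears only in B's list, so B = 6.
The 6 still-open variables draw from only 6 values {2, 3, 4, 5, 7, 8}, so each is used; only C can be 8, hence C = 8.
D, E, G share exactly the 3 values {3, 4, 5}; by pigeonhole those values go to them, so strike 3, 4, 5 from F.
Determined: B=6, C=8, I=1. The other variables each still have more than one consistent value. That makes 3.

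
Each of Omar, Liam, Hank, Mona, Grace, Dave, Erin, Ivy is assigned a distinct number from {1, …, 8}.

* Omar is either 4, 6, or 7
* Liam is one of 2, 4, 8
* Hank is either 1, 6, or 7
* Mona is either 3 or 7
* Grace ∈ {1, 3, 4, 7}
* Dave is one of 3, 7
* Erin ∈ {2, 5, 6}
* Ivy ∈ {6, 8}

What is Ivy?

8

Among the 8 variables, 5 fits only Erin (and all 8 values in {1, 2, 3, 4, 5, 6, 7, 8} must be used), so Erin = 5.
The 7 still-open variables draw from only 7 values {1, 2, 3, 4, 6, 7, 8}, so each is used; only Liam can be 2, hence Liam = 2.
Among the 6 still-open variables, 8 fits only Ivy (and all 6 values in {1, 3, 4, 6, 7, 8} must be used), so Ivy = 8.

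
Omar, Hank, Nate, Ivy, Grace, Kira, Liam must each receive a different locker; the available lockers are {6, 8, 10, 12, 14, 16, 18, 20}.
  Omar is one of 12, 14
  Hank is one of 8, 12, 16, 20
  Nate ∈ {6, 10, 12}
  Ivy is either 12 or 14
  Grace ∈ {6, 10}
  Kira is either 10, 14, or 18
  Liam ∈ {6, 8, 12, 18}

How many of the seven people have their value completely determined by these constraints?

The 2 variables Omar and Ivy are confined to {12, 14}, which locks those values in; drop them from Hank, Nate, Kira, Liam.
Nate and Grace share exactly the 2 values {6, 10}; by pigeonhole those values go to them, so strike 6, 10 from Kira, Liam.
That leaves Kira = 18. Eliminate 18 elsewhere: Liam.
Liam's domain is down to {8}, so Liam = 8. Strike 8 from Hank.
Determined: Kira=18, Liam=8. The other people each still have more than one consistent value. That makes 2.

2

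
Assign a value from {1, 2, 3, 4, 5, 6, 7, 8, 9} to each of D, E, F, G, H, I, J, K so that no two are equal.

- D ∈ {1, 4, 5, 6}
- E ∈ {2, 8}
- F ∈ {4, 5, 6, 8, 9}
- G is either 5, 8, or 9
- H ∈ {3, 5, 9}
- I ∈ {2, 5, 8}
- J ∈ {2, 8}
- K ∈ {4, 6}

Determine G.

Among the 8 variables, 1 fits only D (and all 8 values in {1, 2, 3, 4, 5, 6, 8, 9} must be used), so D = 1.
The 7 still-open variables draw from only 7 values {2, 3, 4, 5, 6, 8, 9}, so each is used; only H can be 3, hence H = 3.
E and J share exactly the 2 values {2, 8}; by pigeonhole those values go to them, so strike 2, 8 from F, G, I.
I must be 5 (only option left). Eliminate 5 elsewhere: F, G.
So G = 9.

9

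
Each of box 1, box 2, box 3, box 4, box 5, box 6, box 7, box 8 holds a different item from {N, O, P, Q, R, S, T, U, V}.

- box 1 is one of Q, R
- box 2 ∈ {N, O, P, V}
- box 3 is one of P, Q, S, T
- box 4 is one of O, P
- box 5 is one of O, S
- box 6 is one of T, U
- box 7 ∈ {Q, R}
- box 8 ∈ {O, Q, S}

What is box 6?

box 1 and box 7 share exactly the 2 values {Q, R}; by pigeonhole those values go to them, so strike Q, R from box 3, box 8.
box 5 and box 8 between them cover only {O, S} — a naked pair. Remove those values from box 2, box 3, box 4.
box 4's domain is down to {P}, so box 4 = P. Eliminate P elsewhere: box 2, box 3.
box 3's domain is down to {T}, so box 3 = T. Remove T from box 6.
So box 6 = U.

U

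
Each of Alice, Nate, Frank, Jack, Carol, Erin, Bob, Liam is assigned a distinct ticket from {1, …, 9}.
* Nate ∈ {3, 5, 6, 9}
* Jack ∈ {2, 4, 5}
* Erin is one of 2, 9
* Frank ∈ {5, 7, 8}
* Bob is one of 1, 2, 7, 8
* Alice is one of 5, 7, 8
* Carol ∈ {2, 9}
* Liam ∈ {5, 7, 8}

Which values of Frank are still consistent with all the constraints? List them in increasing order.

The 2 variables Carol and Erin are confined to {2, 9}, which locks those values in; drop them from Nate, Jack, Bob.
Alice, Frank, Liam between them cover only {5, 7, 8} — a naked triple. Remove those values from Nate, Jack, Bob.
Jack must be 4 (only option left).
Bob must be 1 (only option left).
No further eliminations apply; Frank can still be any of 5, 7, 8.

5, 7, 8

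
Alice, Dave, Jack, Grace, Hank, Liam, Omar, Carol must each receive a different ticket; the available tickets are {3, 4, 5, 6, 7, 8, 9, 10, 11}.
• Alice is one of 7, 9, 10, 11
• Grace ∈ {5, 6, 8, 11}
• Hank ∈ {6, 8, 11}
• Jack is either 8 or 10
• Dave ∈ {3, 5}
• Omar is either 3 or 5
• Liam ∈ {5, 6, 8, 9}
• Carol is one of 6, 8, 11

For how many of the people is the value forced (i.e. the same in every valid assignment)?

The 8 variables together cover exactly {3, 5, 6, 7, 8, 9, 10, 11} — 8 values for 8 variables — and 7 appears only in Alice's list, so Alice = 7.
Among the 7 still-open variables, 9 fits only Liam (and all 7 values in {3, 5, 6, 8, 9, 10, 11} must be used), so Liam = 9.
Among the 6 still-open variables, 10 fits only Jack (and all 6 values in {3, 5, 6, 8, 10, 11} must be used), so Jack = 10.
Dave and Omar share exactly the 2 values {3, 5}; by pigeonhole those values go to them, so strike 3, 5 from Grace.
Determined: Alice=7, Jack=10, Liam=9. The other people each still have more than one consistent value. That makes 3.

3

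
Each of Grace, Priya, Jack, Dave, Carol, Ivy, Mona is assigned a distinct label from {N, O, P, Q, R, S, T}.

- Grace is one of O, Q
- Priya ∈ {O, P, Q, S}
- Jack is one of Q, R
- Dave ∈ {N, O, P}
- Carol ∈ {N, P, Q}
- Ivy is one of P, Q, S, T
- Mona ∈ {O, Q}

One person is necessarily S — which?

Priya

The 7 variables draw from only 7 values {N, O, P, Q, R, S, T}, so each is used; only Jack can be R, hence Jack = R.
Among the 6 still-open variables, T fits only Ivy (and all 6 values in {N, O, P, Q, S, T} must be used), so Ivy = T.
The 5 still-open variables together cover exactly {N, O, P, Q, S} — 5 values for 5 variables — and S appears only in Priya's list, so Priya = S.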